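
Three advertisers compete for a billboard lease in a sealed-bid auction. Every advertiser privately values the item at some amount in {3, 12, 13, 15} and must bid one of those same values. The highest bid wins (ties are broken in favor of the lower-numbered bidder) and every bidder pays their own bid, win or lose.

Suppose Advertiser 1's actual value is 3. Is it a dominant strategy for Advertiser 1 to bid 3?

Check each profile of the others' bids and compare truth against every alternative bid.
Others bid (3, 3): truth gives 0, best alternative gives -9.
Others bid (3, 15): truth gives -3, best alternative gives -12.
Others bid (12, 15): truth gives -3, best alternative gives -12.
Others bid (13, 15): truth gives -3, best alternative gives -12.
Others bid (15, 3): truth gives -3, best alternative gives -12.
Others bid (15, 12): truth gives -3, best alternative gives -12.
(Remaining 10 profiles checked similarly; truth is weakly best in each.)
In every case the truthful bid is at least as good as any alternative, so it is a dominant strategy.

Yes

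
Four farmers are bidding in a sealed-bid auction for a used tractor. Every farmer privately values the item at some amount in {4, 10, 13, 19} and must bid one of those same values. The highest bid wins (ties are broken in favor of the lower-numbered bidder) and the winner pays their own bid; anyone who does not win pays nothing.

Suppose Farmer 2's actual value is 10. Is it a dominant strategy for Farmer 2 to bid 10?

Check each profile of the others' bids and compare truth against every alternative bid.
Others bid (4, 4, 4): truth gives 0, best alternative gives 0.
Others bid (4, 4, 10): truth gives 0, best alternative gives 0.
Others bid (4, 4, 13): truth gives 0, best alternative gives 0.
Others bid (4, 4, 19): truth gives 0, best alternative gives 0.
Others bid (4, 10, 4): truth gives 0, best alternative gives 0.
Others bid (4, 10, 10): truth gives 0, best alternative gives 0.
(Remaining 58 profiles checked similarly; truth is weakly best in each.)
In every case the truthful bid is at least as good as any alternative, so it is a dominant strategy.

Yes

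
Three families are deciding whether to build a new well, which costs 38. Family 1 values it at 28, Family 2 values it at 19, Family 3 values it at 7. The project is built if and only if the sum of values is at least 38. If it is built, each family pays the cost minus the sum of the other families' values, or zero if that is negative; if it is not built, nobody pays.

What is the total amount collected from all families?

Total value 54 ≥ cost 38, so it is built.
Family 1: others sum to 26; max(0, 38 - 26) = 12.
Family 2: others sum to 35; max(0, 38 - 35) = 3.
Family 3: others sum to 47; max(0, 38 - 47) = 0.
Total collected = 12 + 3 + 0 = 15.

15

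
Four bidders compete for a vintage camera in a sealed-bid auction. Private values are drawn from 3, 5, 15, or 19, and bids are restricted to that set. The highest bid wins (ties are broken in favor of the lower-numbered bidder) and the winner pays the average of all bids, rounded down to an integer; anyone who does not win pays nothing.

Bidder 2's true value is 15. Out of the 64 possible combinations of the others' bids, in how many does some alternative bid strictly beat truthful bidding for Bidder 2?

Others bid (3, 3, 3): truth gives 9; bid 5 gives 12 > 9. Violating.
Others bid (3, 3, 5): truth gives 9; bid 5 gives 11 > 9. Violating.
Others bid (3, 3, 19): truth gives 0; bid 19 gives 4 > 0. Violating.
Others bid (3, 5, 3): truth gives 9; bid 5 gives 11 > 9. Violating.
Others bid (3, 3, 15): truth gives 6; no alternative beats it.
Others bid (3, 5, 15): truth gives 6; no alternative beats it.
(Checking all 64 profiles: 28 have a profitable deviation, 36 do not.)

28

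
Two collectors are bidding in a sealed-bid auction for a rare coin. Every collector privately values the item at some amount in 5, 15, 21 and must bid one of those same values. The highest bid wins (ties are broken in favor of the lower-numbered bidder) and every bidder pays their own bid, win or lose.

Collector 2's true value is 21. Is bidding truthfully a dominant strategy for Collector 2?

No

Consider the case where Collector 1 bids 5.
Truthful bid 21: wins, pays 21, utility 21 - 21 = 0.
Bid 15 instead: wins, pays 15, utility 21 - 15 = 6.
Since 6 > 0, bidding 15 is strictly better here, so truthful bidding is not dominant.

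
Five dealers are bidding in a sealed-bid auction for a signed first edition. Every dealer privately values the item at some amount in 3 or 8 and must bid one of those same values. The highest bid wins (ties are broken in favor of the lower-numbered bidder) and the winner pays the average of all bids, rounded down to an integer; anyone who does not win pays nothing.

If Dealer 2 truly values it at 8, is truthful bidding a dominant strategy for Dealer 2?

Yes

Check each profile of the others' bids and compare truth against every alternative bid.
Others bid (3, 3, 3, 3): truth gives 4, best alternative gives 0.
Others bid (3, 3, 3, 8): truth gives 3, best alternative gives 0.
Others bid (3, 3, 8, 3): truth gives 3, best alternative gives 0.
Others bid (3, 8, 3, 3): truth gives 3, best alternative gives 0.
Others bid (3, 3, 8, 8): truth gives 2, best alternative gives 0.
Others bid (3, 8, 3, 8): truth gives 2, best alternative gives 0.
(Remaining 10 profiles checked similarly; truth is weakly best in each.)
In every case the truthful bid is at least as good as any alternative, so it is a dominant strategy.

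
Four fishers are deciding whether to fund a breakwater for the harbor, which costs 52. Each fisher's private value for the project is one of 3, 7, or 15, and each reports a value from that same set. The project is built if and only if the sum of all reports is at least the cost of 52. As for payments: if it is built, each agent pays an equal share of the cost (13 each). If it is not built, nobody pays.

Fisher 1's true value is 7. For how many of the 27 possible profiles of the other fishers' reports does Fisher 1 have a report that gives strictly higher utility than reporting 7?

1

Others report (15, 15, 15): truth gives -6; report 3 gives 0 > -6. Violating.
Others report (3, 3, 3): truth gives 0; no alternative beats it.
Others report (3, 3, 7): truth gives 0; no alternative beats it.
(Checking all 27 profiles: 1 has a profitable deviation, 26 do not.)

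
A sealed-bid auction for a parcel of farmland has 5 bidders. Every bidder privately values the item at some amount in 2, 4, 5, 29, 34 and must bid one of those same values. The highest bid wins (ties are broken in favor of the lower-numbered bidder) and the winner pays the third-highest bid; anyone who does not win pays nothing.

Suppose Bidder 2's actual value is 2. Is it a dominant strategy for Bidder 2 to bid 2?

Yes

Check each profile of the others' bids and compare truth against every alternative bid.
Others bid (2, 2, 4, 4): truth gives 0, best alternative gives -2.
Others bid (2, 4, 2, 4): truth gives 0, best alternative gives -2.
Others bid (2, 4, 4, 2): truth gives 0, best alternative gives -2.
Others bid (2, 4, 4, 4): truth gives 0, best alternative gives -2.
Others bid (2, 2, 2, 2): truth gives 0, best alternative gives 0.
Others bid (2, 2, 2, 4): truth gives 0, best alternative gives 0.
(Remaining 619 profiles checked similarly; truth is weakly best in each.)
In every case the truthful bid is at least as good as any alternative, so it is a dominant strategy.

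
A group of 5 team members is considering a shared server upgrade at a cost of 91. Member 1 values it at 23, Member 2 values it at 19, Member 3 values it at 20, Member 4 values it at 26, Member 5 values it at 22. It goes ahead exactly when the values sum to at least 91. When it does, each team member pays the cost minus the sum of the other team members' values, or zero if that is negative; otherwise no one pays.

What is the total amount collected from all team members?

15

Total value 110 ≥ cost 91, so it is built.
Member 1: others sum to 87; max(0, 91 - 87) = 4.
Member 2: others sum to 91; max(0, 91 - 91) = 0.
Member 3: others sum to 90; max(0, 91 - 90) = 1.
Member 4: others sum to 84; max(0, 91 - 84) = 7.
Member 5: others sum to 88; max(0, 91 - 88) = 3.
Total collected = 4 + 0 + 1 + 7 + 3 = 15.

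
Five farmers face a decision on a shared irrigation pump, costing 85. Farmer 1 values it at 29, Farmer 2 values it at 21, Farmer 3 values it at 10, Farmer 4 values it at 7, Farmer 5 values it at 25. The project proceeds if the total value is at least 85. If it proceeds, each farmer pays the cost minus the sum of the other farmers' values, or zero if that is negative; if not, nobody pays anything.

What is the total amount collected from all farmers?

57

Total value 92 ≥ cost 85, so it is built.
Farmer 1: others sum to 63; max(0, 85 - 63) = 22.
Farmer 2: others sum to 71; max(0, 85 - 71) = 14.
Farmer 3: others sum to 82; max(0, 85 - 82) = 3.
Farmer 4: others sum to 85; max(0, 85 - 85) = 0.
Farmer 5: others sum to 67; max(0, 85 - 67) = 18.
Total collected = 22 + 14 + 3 + 0 + 18 = 57.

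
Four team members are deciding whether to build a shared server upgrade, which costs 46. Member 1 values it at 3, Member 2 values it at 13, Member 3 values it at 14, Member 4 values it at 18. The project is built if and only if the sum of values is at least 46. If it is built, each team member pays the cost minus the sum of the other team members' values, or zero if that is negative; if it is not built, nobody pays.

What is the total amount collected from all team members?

40

Total value 48 ≥ cost 46, so it is built.
Member 1: others sum to 45; max(0, 46 - 45) = 1.
Member 2: others sum to 35; max(0, 46 - 35) = 11.
Member 3: others sum to 34; max(0, 46 - 34) = 12.
Member 4: others sum to 30; max(0, 46 - 30) = 16.
Total collected = 1 + 11 + 12 + 16 = 40.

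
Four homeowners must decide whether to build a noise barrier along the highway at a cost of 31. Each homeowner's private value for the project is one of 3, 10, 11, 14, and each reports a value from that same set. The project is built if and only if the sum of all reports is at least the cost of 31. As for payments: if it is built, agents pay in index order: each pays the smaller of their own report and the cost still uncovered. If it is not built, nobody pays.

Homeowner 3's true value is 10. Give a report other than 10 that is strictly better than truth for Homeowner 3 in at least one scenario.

Suppose Homeowner 1 reports 3, Homeowner 2 reports 11 and Homeowner 4 reports 14.
Report 10: project built, pays 10, utility 10 - 10 = 0.
Report 3: project built, pays 3, utility 10 - 3 = 7.
So reporting 3 beats truth here (7 > 0).

3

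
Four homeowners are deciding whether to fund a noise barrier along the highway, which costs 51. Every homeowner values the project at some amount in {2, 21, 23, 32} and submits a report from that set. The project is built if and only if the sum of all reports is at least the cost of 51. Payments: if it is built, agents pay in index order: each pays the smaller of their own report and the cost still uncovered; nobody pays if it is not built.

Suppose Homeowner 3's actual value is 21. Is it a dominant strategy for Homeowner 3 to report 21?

No

Consider the case where Homeowner 1 reports 2, Homeowner 2 reports 21 and Homeowner 4 reports 32.
Truthful report 21: project built, pays 21, utility 21 - 21 = 0.
Report 2 instead: project built, pays 2, utility 21 - 2 = 19.
Since 19 > 0, reporting 2 is strictly better here, so truthful reporting is not dominant.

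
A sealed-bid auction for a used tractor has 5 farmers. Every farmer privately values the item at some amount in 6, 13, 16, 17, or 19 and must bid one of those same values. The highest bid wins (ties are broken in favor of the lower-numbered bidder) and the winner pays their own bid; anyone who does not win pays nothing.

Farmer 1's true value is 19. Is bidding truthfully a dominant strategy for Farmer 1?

No

Consider the case where Farmer 2 bids 6, Farmer 3 bids 6, Farmer 4 bids 6 and Farmer 5 bids 6.
Truthful bid 19: wins, pays 19, utility 19 - 19 = 0.
Bid 6 instead: wins, pays 6, utility 19 - 6 = 13.
Since 13 > 0, bidding 6 is strictly better here, so truthful bidding is not dominant.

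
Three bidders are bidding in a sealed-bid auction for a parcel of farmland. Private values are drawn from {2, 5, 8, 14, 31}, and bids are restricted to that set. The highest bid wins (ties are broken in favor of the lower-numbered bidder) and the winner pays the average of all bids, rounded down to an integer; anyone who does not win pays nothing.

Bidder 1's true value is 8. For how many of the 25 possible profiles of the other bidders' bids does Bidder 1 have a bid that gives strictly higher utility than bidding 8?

Others bid (2, 2): truth gives 4; bid 2 gives 6 > 4. Violating.
Others bid (2, 5): truth gives 3; bid 5 gives 4 > 3. Violating.
Others bid (5, 2): truth gives 3; bid 5 gives 4 > 3. Violating.
Others bid (5, 5): truth gives 2; bid 5 gives 3 > 2. Violating.
Others bid (2, 8): truth gives 2; no alternative beats it.
Others bid (2, 14): truth gives 0; no alternative beats it.
(Checking all 25 profiles: 4 have a profitable deviation, 21 do not.)

4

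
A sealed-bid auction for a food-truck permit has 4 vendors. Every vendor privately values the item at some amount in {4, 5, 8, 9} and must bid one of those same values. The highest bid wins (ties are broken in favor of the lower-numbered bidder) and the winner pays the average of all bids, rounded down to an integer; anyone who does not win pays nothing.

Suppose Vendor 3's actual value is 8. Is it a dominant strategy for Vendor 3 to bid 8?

Consider the case where Vendor 1 bids 4, Vendor 2 bids 4 and Vendor 4 bids 4.
Truthful bid 8: wins, pays 5, utility 8 - 5 = 3.
Bid 5 instead: wins, pays 4, utility 8 - 4 = 4.
Since 4 > 3, bidding 5 is strictly better here, so truthful bidding is not dominant.

No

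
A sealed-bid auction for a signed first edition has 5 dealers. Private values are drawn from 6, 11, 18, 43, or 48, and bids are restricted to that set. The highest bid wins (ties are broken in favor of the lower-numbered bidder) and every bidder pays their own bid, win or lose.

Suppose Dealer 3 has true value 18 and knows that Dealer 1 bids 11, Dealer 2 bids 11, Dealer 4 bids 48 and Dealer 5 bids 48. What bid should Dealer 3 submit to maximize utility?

Bid 6: loses but pays 6, utility -6.
Bid 11: loses but pays 11, utility -11.
Bid 18: loses but pays 18, utility -18.
Bid 43: loses but pays 43, utility -43.
Bid 48: wins, pays 48, utility 18 - 48 = -30.
The best choice is 6 with utility -6.

6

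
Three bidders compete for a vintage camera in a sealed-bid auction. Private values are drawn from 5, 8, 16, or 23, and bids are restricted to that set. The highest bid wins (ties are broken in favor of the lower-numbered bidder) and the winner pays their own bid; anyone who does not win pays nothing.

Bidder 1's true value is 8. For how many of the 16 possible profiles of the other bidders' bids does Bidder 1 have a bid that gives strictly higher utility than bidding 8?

Others bid (5, 5): truth gives 0; bid 5 gives 3 > 0. Violating.
Others bid (5, 8): truth gives 0; no alternative beats it.
Others bid (5, 16): truth gives 0; no alternative beats it.
(Checking all 16 profiles: 1 has a profitable deviation, 15 do not.)

1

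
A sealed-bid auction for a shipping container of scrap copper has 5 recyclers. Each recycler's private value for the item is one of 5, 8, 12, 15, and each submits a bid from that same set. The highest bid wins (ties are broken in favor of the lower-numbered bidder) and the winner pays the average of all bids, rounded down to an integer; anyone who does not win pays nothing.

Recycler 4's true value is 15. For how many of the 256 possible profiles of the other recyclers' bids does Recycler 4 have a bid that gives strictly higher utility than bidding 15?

Others bid (5, 5, 5, 5): truth gives 8; bid 8 gives 10 > 8. Violating.
Others bid (5, 5, 5, 8): truth gives 8; bid 8 gives 9 > 8. Violating.
Others bid (5, 5, 5, 12): truth gives 7; bid 12 gives 8 > 7. Violating.
Others bid (5, 5, 8, 8): truth gives 7; bid 12 gives 8 > 7. Violating.
Others bid (5, 5, 5, 15): truth gives 6; no alternative beats it.
Others bid (5, 5, 8, 5): truth gives 8; no alternative beats it.
(Checking all 256 profiles: 14 have a profitable deviation, 242 do not.)

14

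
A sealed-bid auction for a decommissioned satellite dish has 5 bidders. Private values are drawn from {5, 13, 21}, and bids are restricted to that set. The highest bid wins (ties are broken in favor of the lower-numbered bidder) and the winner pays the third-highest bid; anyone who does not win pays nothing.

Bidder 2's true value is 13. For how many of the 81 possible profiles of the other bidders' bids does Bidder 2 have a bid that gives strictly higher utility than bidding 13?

Others bid (5, 5, 5, 21): truth gives 0; bid 21 gives 8 > 0. Violating.
Others bid (5, 5, 21, 5): truth gives 0; bid 21 gives 8 > 0. Violating.
Others bid (5, 21, 5, 5): truth gives 0; bid 21 gives 8 > 0. Violating.
Others bid (13, 5, 5, 5): truth gives 0; bid 21 gives 8 > 0. Violating.
Others bid (5, 5, 5, 5): truth gives 8; no alternative beats it.
Others bid (5, 5, 5, 13): truth gives 8; no alternative beats it.
(Checking all 81 profiles: 4 have a profitable deviation, 77 do not.)

4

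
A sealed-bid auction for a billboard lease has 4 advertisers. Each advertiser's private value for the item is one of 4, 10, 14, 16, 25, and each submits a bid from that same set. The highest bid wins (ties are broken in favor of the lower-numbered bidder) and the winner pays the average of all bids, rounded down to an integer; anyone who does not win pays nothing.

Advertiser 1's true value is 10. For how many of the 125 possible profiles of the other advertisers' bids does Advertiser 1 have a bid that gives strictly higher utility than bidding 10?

Others bid (4, 4, 4): truth gives 5; bid 4 gives 6 > 5. Violating.
Others bid (4, 4, 14): truth gives 0; bid 14 gives 1 > 0. Violating.
Others bid (4, 14, 4): truth gives 0; bid 14 gives 1 > 0. Violating.
Others bid (14, 4, 4): truth gives 0; bid 14 gives 1 > 0. Violating.
Others bid (4, 4, 10): truth gives 3; no alternative beats it.
Others bid (4, 4, 16): truth gives 0; no alternative beats it.
(Checking all 125 profiles: 4 have a profitable deviation, 121 do not.)

4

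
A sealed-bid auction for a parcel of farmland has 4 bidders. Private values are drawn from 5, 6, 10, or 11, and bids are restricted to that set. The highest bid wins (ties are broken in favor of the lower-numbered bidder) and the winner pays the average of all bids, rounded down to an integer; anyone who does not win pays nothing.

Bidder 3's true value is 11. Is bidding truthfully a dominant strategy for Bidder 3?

No

Consider the case where Bidder 1 bids 5, Bidder 2 bids 5 and Bidder 4 bids 5.
Truthful bid 11: wins, pays 6, utility 11 - 6 = 5.
Bid 6 instead: wins, pays 5, utility 11 - 5 = 6.
Since 6 > 5, bidding 6 is strictly better here, so truthful bidding is not dominant.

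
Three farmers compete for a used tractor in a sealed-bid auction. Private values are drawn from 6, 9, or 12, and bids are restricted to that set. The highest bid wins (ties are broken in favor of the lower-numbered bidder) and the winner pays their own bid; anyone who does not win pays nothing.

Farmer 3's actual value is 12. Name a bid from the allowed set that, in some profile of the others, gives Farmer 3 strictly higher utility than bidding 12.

9

Suppose Farmer 1 bids 6 and Farmer 2 bids 6.
Bid 12: wins, pays 12, utility 12 - 12 = 0.
Bid 9: wins, pays 9, utility 12 - 9 = 3.
So bidding 9 beats truth here (3 > 0).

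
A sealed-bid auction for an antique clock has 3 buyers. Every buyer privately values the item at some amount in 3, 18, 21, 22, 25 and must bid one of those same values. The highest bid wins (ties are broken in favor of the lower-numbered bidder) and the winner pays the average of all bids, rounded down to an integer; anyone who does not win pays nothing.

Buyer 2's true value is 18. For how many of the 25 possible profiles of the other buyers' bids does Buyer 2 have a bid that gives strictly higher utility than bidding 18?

Others bid (3, 21): truth gives 0; bid 21 gives 3 > 0. Violating.
Others bid (3, 22): truth gives 0; bid 22 gives 3 > 0. Violating.
Others bid (3, 25): truth gives 0; bid 25 gives 1 > 0. Violating.
Others bid (18, 3): truth gives 0; bid 21 gives 4 > 0. Violating.
Others bid (3, 3): truth gives 10; no alternative beats it.
Others bid (3, 18): truth gives 5; no alternative beats it.
(Checking all 25 profiles: 6 have a profitable deviation, 19 do not.)

6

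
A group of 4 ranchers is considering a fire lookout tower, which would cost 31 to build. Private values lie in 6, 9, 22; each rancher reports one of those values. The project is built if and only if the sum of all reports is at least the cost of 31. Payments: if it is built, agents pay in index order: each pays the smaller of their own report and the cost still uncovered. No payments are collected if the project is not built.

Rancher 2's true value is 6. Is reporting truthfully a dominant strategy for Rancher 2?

Check each profile of the others' reports and compare truth against every alternative report.
Others report (6, 6, 22): truth gives 0, best alternative gives -3.
Others report (6, 9, 9): truth gives 0, best alternative gives -3.
Others report (6, 9, 22): truth gives 0, best alternative gives -3.
Others report (6, 22, 6): truth gives 0, best alternative gives -3.
Others report (6, 22, 9): truth gives 0, best alternative gives -3.
Others report (6, 22, 22): truth gives 0, best alternative gives -3.
(Remaining 21 profiles checked similarly; truth is weakly best in each.)
In every case the truthful report is at least as good as any alternative, so it is a dominant strategy.

Yes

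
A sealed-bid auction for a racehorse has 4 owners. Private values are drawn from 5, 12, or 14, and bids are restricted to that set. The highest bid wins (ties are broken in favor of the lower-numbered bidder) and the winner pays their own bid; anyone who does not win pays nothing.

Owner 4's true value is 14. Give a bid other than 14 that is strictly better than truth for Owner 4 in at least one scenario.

12

Suppose Owner 1 bids 5, Owner 2 bids 5 and Owner 3 bids 5.
Bid 14: wins, pays 14, utility 14 - 14 = 0.
Bid 12: wins, pays 12, utility 14 - 12 = 2.
So bidding 12 beats truth here (2 > 0).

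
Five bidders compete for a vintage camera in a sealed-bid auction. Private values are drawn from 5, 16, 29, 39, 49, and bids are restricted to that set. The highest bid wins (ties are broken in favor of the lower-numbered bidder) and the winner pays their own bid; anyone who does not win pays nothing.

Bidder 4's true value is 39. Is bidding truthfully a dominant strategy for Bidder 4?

No

Consider the case where Bidder 1 bids 5, Bidder 2 bids 5, Bidder 3 bids 5 and Bidder 5 bids 5.
Truthful bid 39: wins, pays 39, utility 39 - 39 = 0.
Bid 16 instead: wins, pays 16, utility 39 - 16 = 23.
Since 23 > 0, bidding 16 is strictly better here, so truthful bidding is not dominant.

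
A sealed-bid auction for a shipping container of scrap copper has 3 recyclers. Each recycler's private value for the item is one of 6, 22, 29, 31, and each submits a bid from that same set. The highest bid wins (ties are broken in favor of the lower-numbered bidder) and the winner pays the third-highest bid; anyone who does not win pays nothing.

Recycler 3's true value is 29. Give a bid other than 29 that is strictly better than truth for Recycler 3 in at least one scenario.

Suppose Recycler 1 bids 6 and Recycler 2 bids 29.
Bid 29: loses, pays 0, utility 0.
Bid 31: wins, pays 6, utility 29 - 6 = 23.
So bidding 31 beats truth here (23 > 0).

31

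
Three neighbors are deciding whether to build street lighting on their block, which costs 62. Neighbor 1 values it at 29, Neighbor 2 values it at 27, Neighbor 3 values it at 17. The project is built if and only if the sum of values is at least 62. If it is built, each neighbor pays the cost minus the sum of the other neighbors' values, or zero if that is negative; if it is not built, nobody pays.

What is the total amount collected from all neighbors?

Total value 73 ≥ cost 62, so it is built.
Neighbor 1: others sum to 44; max(0, 62 - 44) = 18.
Neighbor 2: others sum to 46; max(0, 62 - 46) = 16.
Neighbor 3: others sum to 56; max(0, 62 - 56) = 6.
Total collected = 18 + 16 + 6 = 40.

40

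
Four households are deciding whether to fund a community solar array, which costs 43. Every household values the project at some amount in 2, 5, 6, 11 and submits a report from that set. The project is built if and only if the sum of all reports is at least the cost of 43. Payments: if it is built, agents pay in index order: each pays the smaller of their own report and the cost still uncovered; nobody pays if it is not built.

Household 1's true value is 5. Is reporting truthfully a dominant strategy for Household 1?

Check each profile of the others' reports and compare truth against every alternative report.
Others report (2, 2, 2): truth gives 0, best alternative gives 0.
Others report (2, 2, 5): truth gives 0, best alternative gives 0.
Others report (2, 2, 6): truth gives 0, best alternative gives 0.
Others report (2, 2, 11): truth gives 0, best alternative gives 0.
Others report (2, 5, 2): truth gives 0, best alternative gives 0.
Others report (2, 5, 5): truth gives 0, best alternative gives 0.
(Remaining 58 profiles checked similarly; truth is weakly best in each.)
In every case the truthful report is at least as good as any alternative, so it is a dominant strategy.

Yes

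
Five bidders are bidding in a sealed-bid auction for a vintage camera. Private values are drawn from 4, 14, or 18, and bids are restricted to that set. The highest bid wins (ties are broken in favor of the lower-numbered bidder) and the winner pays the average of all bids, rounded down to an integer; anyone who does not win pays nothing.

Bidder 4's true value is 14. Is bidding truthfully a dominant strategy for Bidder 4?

Consider the case where Bidder 1 bids 4, Bidder 2 bids 4, Bidder 3 bids 4 and Bidder 5 bids 18.
Truthful bid 14: loses, pays 0, utility 0.
Bid 18 instead: wins, pays 9, utility 14 - 9 = 5.
Since 5 > 0, bidding 18 is strictly better here, so truthful bidding is not dominant.

No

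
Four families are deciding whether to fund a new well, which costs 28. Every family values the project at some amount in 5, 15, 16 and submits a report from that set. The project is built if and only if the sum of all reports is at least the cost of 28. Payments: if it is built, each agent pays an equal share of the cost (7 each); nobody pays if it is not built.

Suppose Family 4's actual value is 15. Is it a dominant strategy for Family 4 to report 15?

Yes

Check each profile of the others' reports and compare truth against every alternative report.
Others report (5, 5, 5): truth gives 8, best alternative gives 8.
Others report (5, 5, 15): truth gives 8, best alternative gives 8.
Others report (5, 5, 16): truth gives 8, best alternative gives 8.
Others report (5, 15, 5): truth gives 8, best alternative gives 8.
Others report (5, 15, 15): truth gives 8, best alternative gives 8.
Others report (5, 15, 16): truth gives 8, best alternative gives 8.
(Remaining 21 profiles checked similarly; truth is weakly best in each.)
In every case the truthful report is at least as good as any alternative, so it is a dominant strategy.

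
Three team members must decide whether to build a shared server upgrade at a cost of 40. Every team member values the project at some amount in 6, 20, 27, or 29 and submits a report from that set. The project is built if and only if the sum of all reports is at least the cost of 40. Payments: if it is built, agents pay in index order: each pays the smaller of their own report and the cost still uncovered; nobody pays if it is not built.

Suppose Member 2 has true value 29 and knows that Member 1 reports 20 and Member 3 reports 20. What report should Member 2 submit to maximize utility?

Report 6: project built, pays 6, utility 29 - 6 = 23.
Report 20: project built, pays 20, utility 29 - 20 = 9.
Report 27: project built, pays 20, utility 29 - 20 = 9.
Report 29: project built, pays 20, utility 29 - 20 = 9.
The best choice is 6 with utility 23.

6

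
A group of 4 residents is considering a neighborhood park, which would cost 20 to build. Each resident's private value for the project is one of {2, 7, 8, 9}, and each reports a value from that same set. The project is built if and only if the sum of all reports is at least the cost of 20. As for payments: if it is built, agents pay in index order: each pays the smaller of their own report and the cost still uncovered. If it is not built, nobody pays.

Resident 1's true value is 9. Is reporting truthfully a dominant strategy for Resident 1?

No

Consider the case where Resident 2 reports 2, Resident 3 reports 2 and Resident 4 reports 8.
Truthful report 9: project built, pays 9, utility 9 - 9 = 0.
Report 8 instead: project built, pays 8, utility 9 - 8 = 1.
Since 1 > 0, reporting 8 is strictly better here, so truthful reporting is not dominant.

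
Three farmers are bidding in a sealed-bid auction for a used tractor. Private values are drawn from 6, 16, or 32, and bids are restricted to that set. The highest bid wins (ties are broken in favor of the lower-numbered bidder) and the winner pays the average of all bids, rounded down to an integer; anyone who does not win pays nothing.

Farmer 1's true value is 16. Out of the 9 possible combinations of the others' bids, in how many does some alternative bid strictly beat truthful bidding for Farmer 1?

Others bid (6, 6): truth gives 7; bid 6 gives 10 > 7. Violating.
Others bid (6, 16): truth gives 4; no alternative beats it.
Others bid (6, 32): truth gives 0; no alternative beats it.
(Checking all 9 profiles: 1 has a profitable deviation, 8 do not.)

1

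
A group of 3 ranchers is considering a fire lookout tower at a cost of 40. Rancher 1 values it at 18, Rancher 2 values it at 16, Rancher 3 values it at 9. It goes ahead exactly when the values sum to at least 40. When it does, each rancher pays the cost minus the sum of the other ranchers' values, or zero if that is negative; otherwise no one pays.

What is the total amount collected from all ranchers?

Total value 43 ≥ cost 40, so it is built.
Rancher 1: others sum to 25; max(0, 40 - 25) = 15.
Rancher 2: others sum to 27; max(0, 40 - 27) = 13.
Rancher 3: others sum to 34; max(0, 40 - 34) = 6.
Total collected = 15 + 13 + 6 = 34.

34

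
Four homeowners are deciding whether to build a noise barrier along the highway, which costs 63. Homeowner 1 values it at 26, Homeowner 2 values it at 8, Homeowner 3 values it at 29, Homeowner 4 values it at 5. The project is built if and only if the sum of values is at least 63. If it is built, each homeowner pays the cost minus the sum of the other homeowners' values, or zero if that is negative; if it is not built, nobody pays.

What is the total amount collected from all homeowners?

Total value 68 ≥ cost 63, so it is built.
Homeowner 1: others sum to 42; max(0, 63 - 42) = 21.
Homeowner 2: others sum to 60; max(0, 63 - 60) = 3.
Homeowner 3: others sum to 39; max(0, 63 - 39) = 24.
Homeowner 4: others sum to 63; max(0, 63 - 63) = 0.
Total collected = 21 + 3 + 24 + 0 = 48.

48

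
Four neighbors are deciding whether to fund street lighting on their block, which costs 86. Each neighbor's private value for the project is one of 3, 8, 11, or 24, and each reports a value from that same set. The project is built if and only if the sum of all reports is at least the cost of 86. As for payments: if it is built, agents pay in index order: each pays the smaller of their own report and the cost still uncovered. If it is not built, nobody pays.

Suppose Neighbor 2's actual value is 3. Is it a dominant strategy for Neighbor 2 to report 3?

Check each profile of the others' reports and compare truth against every alternative report.
Others report (3, 3, 3): truth gives 0, best alternative gives 0.
Others report (3, 3, 8): truth gives 0, best alternative gives 0.
Others report (3, 3, 11): truth gives 0, best alternative gives 0.
Others report (3, 3, 24): truth gives 0, best alternative gives 0.
Others report (3, 8, 3): truth gives 0, best alternative gives 0.
Others report (3, 8, 8): truth gives 0, best alternative gives 0.
(Remaining 58 profiles checked similarly; truth is weakly best in each.)
In every case the truthful report is at least as good as any alternative, so it is a dominant strategy.

Yes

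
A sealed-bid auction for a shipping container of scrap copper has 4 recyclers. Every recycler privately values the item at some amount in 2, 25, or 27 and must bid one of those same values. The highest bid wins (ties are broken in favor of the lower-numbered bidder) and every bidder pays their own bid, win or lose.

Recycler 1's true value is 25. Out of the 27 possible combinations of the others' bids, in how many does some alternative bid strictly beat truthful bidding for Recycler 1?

Others bid (2, 2, 2): truth gives 0; bid 2 gives 23 > 0. Violating.
Others bid (2, 2, 27): truth gives -25; bid 2 gives -2 > -25. Violating.
Others bid (2, 25, 27): truth gives -25; bid 2 gives -2 > -25. Violating.
Others bid (2, 27, 2): truth gives -25; bid 2 gives -2 > -25. Violating.
Others bid (2, 2, 25): truth gives 0; no alternative beats it.
Others bid (2, 25, 2): truth gives 0; no alternative beats it.
(Checking all 27 profiles: 20 have a profitable deviation, 7 do not.)

20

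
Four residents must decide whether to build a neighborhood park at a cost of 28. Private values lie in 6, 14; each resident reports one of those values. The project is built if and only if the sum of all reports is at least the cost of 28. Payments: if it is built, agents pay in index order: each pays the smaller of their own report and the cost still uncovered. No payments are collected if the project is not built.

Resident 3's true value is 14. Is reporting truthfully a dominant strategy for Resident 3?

No

Consider the case where Resident 1 reports 6, Resident 2 reports 6 and Resident 4 reports 14.
Truthful report 14: project built, pays 14, utility 14 - 14 = 0.
Report 6 instead: project built, pays 6, utility 14 - 6 = 8.
Since 8 > 0, reporting 6 is strictly better here, so truthful reporting is not dominant.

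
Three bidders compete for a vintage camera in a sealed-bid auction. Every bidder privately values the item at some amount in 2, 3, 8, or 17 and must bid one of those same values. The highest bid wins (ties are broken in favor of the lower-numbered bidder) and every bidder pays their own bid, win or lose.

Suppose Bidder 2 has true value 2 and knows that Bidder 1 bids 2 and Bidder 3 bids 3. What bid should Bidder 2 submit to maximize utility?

3

Bid 2: loses but pays 2, utility -2.
Bid 3: wins, pays 3, utility 2 - 3 = -1.
Bid 8: wins, pays 8, utility 2 - 8 = -6.
Bid 17: wins, pays 17, utility 2 - 17 = -15.
The best choice is 3 with utility -1.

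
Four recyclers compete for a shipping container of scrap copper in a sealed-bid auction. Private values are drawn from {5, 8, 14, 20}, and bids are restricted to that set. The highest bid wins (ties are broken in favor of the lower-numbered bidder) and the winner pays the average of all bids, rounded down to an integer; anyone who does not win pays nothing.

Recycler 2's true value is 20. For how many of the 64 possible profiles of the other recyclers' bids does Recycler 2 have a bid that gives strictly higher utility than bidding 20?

Others bid (5, 5, 5): truth gives 12; bid 8 gives 15 > 12. Violating.
Others bid (5, 5, 8): truth gives 11; bid 8 gives 14 > 11. Violating.
Others bid (5, 5, 14): truth gives 9; bid 14 gives 11 > 9. Violating.
Others bid (5, 8, 5): truth gives 11; bid 8 gives 14 > 11. Violating.
Others bid (5, 5, 20): truth gives 8; no alternative beats it.
Others bid (5, 8, 20): truth gives 7; no alternative beats it.
(Checking all 64 profiles: 18 have a profitable deviation, 46 do not.)

18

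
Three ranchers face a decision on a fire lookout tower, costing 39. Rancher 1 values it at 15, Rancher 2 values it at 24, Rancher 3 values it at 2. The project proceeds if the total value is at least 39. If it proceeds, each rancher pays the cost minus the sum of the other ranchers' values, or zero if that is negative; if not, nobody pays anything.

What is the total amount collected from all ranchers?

35

Total value 41 ≥ cost 39, so it is built.
Rancher 1: others sum to 26; max(0, 39 - 26) = 13.
Rancher 2: others sum to 17; max(0, 39 - 17) = 22.
Rancher 3: others sum to 39; max(0, 39 - 39) = 0.
Total collected = 13 + 22 + 0 = 35.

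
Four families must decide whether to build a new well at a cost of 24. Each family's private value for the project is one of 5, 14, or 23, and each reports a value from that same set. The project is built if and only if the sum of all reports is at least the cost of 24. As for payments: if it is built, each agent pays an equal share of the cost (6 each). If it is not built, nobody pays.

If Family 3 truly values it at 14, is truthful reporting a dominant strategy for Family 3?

Yes

Check each profile of the others' reports and compare truth against every alternative report.
Others report (5, 5, 5): truth gives 8, best alternative gives 8.
Others report (5, 5, 14): truth gives 8, best alternative gives 8.
Others report (5, 5, 23): truth gives 8, best alternative gives 8.
Others report (5, 14, 5): truth gives 8, best alternative gives 8.
Others report (5, 14, 14): truth gives 8, best alternative gives 8.
Others report (5, 14, 23): truth gives 8, best alternative gives 8.
(Remaining 21 profiles checked similarly; truth is weakly best in each.)
In every case the truthful report is at least as good as any alternative, so it is a dominant strategy.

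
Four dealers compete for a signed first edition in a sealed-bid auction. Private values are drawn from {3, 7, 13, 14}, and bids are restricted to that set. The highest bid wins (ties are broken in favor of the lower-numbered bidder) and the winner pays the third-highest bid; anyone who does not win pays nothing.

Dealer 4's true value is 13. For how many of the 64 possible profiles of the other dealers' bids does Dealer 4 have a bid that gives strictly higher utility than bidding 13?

12

Others bid (3, 3, 13): truth gives 0; bid 14 gives 10 > 0. Violating.
Others bid (3, 7, 13): truth gives 0; bid 14 gives 6 > 0. Violating.
Others bid (3, 13, 3): truth gives 0; bid 14 gives 10 > 0. Violating.
Others bid (3, 13, 7): truth gives 0; bid 14 gives 6 > 0. Violating.
Others bid (3, 3, 3): truth gives 10; no alternative beats it.
Others bid (3, 3, 7): truth gives 10; no alternative beats it.
(Checking all 64 profiles: 12 have a profitable deviation, 52 do not.)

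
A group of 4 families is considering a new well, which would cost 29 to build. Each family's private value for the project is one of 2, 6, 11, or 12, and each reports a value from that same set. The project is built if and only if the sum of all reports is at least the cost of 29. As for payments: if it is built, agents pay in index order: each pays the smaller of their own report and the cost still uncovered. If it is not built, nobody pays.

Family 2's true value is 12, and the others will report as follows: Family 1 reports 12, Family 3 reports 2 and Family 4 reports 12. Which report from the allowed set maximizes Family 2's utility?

Report 2: project not built, utility 0.
Report 6: project built, pays 6, utility 12 - 6 = 6.
Report 11: project built, pays 11, utility 12 - 11 = 1.
Report 12: project built, pays 12, utility 12 - 12 = 0.
The best choice is 6 with utility 6.

6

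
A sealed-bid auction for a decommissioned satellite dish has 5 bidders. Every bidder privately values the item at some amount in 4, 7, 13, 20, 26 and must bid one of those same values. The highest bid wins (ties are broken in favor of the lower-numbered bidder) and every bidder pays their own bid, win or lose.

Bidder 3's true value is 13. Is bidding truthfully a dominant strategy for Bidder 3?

No

Consider the case where Bidder 1 bids 4, Bidder 2 bids 4, Bidder 4 bids 4 and Bidder 5 bids 4.
Truthful bid 13: wins, pays 13, utility 13 - 13 = 0.
Bid 7 instead: wins, pays 7, utility 13 - 7 = 6.
Since 6 > 0, bidding 7 is strictly better here, so truthful bidding is not dominant.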